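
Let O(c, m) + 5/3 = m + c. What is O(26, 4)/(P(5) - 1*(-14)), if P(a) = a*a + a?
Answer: 85/132 ≈ 0.64394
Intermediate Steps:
O(c, m) = -5/3 + c + m (O(c, m) = -5/3 + (m + c) = -5/3 + (c + m) = -5/3 + c + m)
P(a) = a + a**2 (P(a) = a**2 + a = a + a**2)
O(26, 4)/(P(5) - 1*(-14)) = (-5/3 + 26 + 4)/(5*(1 + 5) - 1*(-14)) = 85/(3*(5*6 + 14)) = 85/(3*(30 + 14)) = (85/3)/44 = (85/3)*(1/44) = 85/132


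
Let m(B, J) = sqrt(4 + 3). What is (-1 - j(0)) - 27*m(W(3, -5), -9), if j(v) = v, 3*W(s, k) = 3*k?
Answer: -1 - 27*sqrt(7) ≈ -72.435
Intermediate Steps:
W(s, k) = k (W(s, k) = (3*k)/3 = k)
m(B, J) = sqrt(7)
(-1 - j(0)) - 27*m(W(3, -5), -9) = (-1 - 1*0) - 27*sqrt(7) = (-1 + 0) - 27*sqrt(7) = -1 - 27*sqrt(7)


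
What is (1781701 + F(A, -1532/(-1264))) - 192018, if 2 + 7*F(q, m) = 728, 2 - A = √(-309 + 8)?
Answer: 11128507/7 ≈ 1.5898e+6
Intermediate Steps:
A = 2 - I*√301 (A = 2 - √(-309 + 8) = 2 - √(-301) = 2 - I*√301 ≈ 2.0 - 17.349*I)
F(q, m) = 726/7 (F(q, m) = -2/7 + (⅐)*728 = -2/7 + 104 = 726/7)
(1781701 + F(A, -1532/(-1264))) - 192018 = (1781701 + 726/7) - 192018 = 12472633/7 - 192018 = 11128507/7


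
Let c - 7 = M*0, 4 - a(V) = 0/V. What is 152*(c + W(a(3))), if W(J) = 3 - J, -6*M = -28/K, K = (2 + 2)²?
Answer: 912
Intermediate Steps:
K = 16 (K = 4² = 16)
M = 7/24 (M = -(-14)/(3*16) = -⅙*(-7/4) = 7/24 ≈ 0.29167)
a(V) = 4 (a(V) = 4 - 0/V = 4 - 1*0 = 4 + 0 = 4)
c = 7 (c = 7 + (7/24)*0 = 7 + 0 = 7)
152*(c + W(a(3))) = 152*(7 + (3 - 1*4)) = 152*(7 + (3 - 4)) = 152*(7 - 1) = 152*6 = 912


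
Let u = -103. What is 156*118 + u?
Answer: 18305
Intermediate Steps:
156*118 + u = 156*118 - 103 = 18408 - 103 = 18305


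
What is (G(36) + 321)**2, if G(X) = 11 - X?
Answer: 87616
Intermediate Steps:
(G(36) + 321)**2 = ((11 - 1*36) + 321)**2 = ((11 - 36) + 321)**2 = (-25 + 321)**2 = 296**2 = 87616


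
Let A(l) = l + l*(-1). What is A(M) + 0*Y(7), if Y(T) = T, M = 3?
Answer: 0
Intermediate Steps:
A(l) = 0 (A(l) = l - l = 0)
A(M) + 0*Y(7) = 0 + 0*7 = 0 + 0 = 0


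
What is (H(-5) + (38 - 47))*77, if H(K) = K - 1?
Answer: -1155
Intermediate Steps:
H(K) = -1 + K
(H(-5) + (38 - 47))*77 = ((-1 - 5) + (38 - 47))*77 = (-6 - 9)*77 = -15*77 = -1155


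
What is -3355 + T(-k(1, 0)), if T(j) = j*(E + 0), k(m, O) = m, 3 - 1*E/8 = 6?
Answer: -3331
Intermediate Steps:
E = -24 (E = 24 - 8*6 = 24 - 48 = -24)
T(j) = -24*j (T(j) = j*(-24 + 0) = j*(-24) = -24*j)
-3355 + T(-k(1, 0)) = -3355 - (-24) = -3355 - 24*(-1) = -3355 + 24 = -3331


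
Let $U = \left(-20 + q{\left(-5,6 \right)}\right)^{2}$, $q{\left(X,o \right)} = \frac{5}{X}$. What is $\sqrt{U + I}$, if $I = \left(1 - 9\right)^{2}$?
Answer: $\sqrt{505} \approx 22.472$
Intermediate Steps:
$U = 441$ ($U = \left(-20 + \frac{5}{-5}\right)^{2} = \left(-20 + 5 \left(- \frac{1}{5}\right)\right)^{2} = \left(-20 - 1\right)^{2} = \left(-21\right)^{2} = 441$)
$I = 64$ ($I = \left(-8\right)^{2} = 64$)
$\sqrt{U + I} = \sqrt{441 + 64} = \sqrt{505}$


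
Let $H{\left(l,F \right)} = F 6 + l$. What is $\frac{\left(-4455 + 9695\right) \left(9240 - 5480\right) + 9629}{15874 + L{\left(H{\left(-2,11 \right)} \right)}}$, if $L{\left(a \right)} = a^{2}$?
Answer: $\frac{19712029}{19970} \approx 987.08$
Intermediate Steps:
$H{\left(l,F \right)} = l + 6 F$ ($H{\left(l,F \right)} = 6 F + l = l + 6 F$)
$\frac{\left(-4455 + 9695\right) \left(9240 - 5480\right) + 9629}{15874 + L{\left(H{\left(-2,11 \right)} \right)}} = \frac{\left(-4455 + 9695\right) \left(9240 - 5480\right) + 9629}{15874 + \left(-2 + 6 \cdot 11\right)^{2}} = \frac{5240 \cdot 3760 + 9629}{15874 + \left(-2 + 66\right)^{2}} = \frac{19702400 + 9629}{15874 + 64^{2}} = \frac{19712029}{15874 + 4096} = \frac{19712029}{19970}$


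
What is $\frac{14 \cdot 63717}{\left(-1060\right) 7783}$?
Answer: $- \frac{446019}{4124990} \approx -0.10813$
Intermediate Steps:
$\frac{14 \cdot 63717}{\left(-1060\right) 7783} = \frac{892038}{-8249980} = 892038 \left(- \frac{1}{8249980}\right) = - \frac{446019}{4124990}$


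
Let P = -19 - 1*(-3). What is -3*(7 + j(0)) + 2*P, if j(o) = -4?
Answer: -41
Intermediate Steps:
P = -16 (P = -19 + 3 = -16)
-3*(7 + j(0)) + 2*P = -3*(7 - 4) + 2*(-16) = -3*3 - 32 = -9 - 32 = -41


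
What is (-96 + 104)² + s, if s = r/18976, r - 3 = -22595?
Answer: 37246/593 ≈ 62.809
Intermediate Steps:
r = -22592 (r = 3 - 22595 = -22592)
s = -706/593 (s = -22592/18976 = -22592*1/18976 = -706/593 ≈ -1.1906)
(-96 + 104)² + s = (-96 + 104)² - 706/593 = 8² - 706/593 = 64 - 706/593 = 37246/593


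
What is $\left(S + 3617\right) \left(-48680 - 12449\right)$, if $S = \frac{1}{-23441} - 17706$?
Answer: $\frac{20188478822250}{23441} \approx 8.6125 \cdot 10^{8}$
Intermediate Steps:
$S = - \frac{415046347}{23441}$ ($S = - \frac{1}{23441} - 17706 = - \frac{415046347}{23441} \approx -17706.0$)
$\left(S + 3617\right) \left(-48680 - 12449\right) = \left(- \frac{415046347}{23441} + 3617\right) \left(-48680 - 12449\right) = \left(- \frac{330260250}{23441}\right) \left(-61129\right) = \frac{20188478822250}{23441}$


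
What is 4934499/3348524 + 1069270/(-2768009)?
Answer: 10078261385011/9268744568716 ≈ 1.0873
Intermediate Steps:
4934499/3348524 + 1069270/(-2768009) = 4934499*(1/3348524) + 1069270*(-1/2768009) = 4934499/3348524 - 1069270/2768009 = 10078261385011/9268744568716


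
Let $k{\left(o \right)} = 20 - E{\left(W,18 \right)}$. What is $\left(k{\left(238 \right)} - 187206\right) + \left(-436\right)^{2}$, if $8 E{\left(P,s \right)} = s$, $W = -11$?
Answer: $\frac{11631}{4} \approx 2907.8$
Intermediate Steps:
$E{\left(P,s \right)} = \frac{s}{8}$
$k{\left(o \right)} = \frac{71}{4}$ ($k{\left(o \right)} = 20 - \frac{1}{8} \cdot 18 = 20 - \frac{9}{4} = \frac{71}{4}$)
$\left(k{\left(238 \right)} - 187206\right) + \left(-436\right)^{2} = \left(\frac{71}{4} - 187206\right) + \left(-436\right)^{2} = - \frac{748753}{4} + 190096 = \frac{11631}{4}$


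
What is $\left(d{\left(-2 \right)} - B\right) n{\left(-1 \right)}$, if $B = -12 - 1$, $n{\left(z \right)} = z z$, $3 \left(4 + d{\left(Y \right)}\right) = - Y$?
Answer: $\frac{29}{3} \approx 9.6667$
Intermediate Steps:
$d{\left(Y \right)} = -4 - \frac{Y}{3}$ ($d{\left(Y \right)} = -4 + \frac{\left(-1\right) Y}{3} = -4 - \frac{Y}{3}$)
$n{\left(z \right)} = z^{2}$
$B = -13$
$\left(d{\left(-2 \right)} - B\right) n{\left(-1 \right)} = \left(\left(-4 - - \frac{2}{3}\right) - -13\right) \left(-1\right)^{2} = \left(\left(-4 + \frac{2}{3}\right) + 13\right) 1 = \left(- \frac{10}{3} + 13\right) 1 = \frac{29}{3} \cdot 1 = \frac{29}{3}$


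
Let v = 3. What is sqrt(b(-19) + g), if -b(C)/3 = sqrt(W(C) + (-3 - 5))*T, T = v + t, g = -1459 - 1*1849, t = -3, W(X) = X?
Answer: 2*I*sqrt(827) ≈ 57.515*I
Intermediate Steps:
g = -3308 (g = -1459 - 1849 = -3308)
T = 0 (T = 3 - 3 = 0)
b(C) = 0 (b(C) = -3*sqrt(C + (-3 - 5))*0 = -3*sqrt(C - 8)*0 = -3*sqrt(-8 + C)*0 = -3*0 = 0)
sqrt(b(-19) + g) = sqrt(0 - 3308) = sqrt(-3308) = 2*I*sqrt(827)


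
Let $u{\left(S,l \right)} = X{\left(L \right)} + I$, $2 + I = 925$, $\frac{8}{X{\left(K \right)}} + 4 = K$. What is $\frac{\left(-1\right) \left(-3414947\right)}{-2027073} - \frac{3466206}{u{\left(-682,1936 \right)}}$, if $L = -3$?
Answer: $- \frac{1822437215491}{484470447} \approx -3761.7$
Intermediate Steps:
$X{\left(K \right)} = \frac{8}{-4 + K}$
$I = 923$ ($I = -2 + 925 = 923$)
$u{\left(S,l \right)} = \frac{6453}{7}$ ($u{\left(S,l \right)} = \frac{8}{-4 - 3} + 923 = \frac{8}{-7} + 923 = 8 \left(- \frac{1}{7}\right) + 923 = - \frac{8}{7} + 923 = \frac{6453}{7}$)
$\frac{\left(-1\right) \left(-3414947\right)}{-2027073} - \frac{3466206}{u{\left(-682,1936 \right)}} = \frac{\left(-1\right) \left(-3414947\right)}{-2027073} - \frac{3466206}{\frac{6453}{7}} = 3414947 \left(- \frac{1}{2027073}\right) - \frac{898646}{239} = - \frac{3414947}{2027073} - \frac{898646}{239} = - \frac{1822437215491}{484470447}$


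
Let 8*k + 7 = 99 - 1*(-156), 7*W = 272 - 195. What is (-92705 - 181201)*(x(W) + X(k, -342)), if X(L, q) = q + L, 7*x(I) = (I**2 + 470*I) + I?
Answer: -855956250/7 ≈ -1.2228e+8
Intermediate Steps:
W = 11 (W = (272 - 195)/7 = (1/7)*77 = 11)
k = 31 (k = -7/8 + (99 - 1*(-156))/8 = -7/8 + (99 + 156)/8 = -7/8 + (1/8)*255 = -7/8 + 255/8 = 31)
x(I) = I**2/7 + 471*I/7 (x(I) = ((I**2 + 470*I) + I)/7 = (I**2 + 471*I)/7 = I**2/7 + 471*I/7)
X(L, q) = L + q
(-92705 - 181201)*(x(W) + X(k, -342)) = (-92705 - 181201)*((1/7)*11*(471 + 11) + (31 - 342)) = -273906*((1/7)*11*482 - 311) = -273906*(5302/7 - 311) = -273906*3125/7 = -855956250/7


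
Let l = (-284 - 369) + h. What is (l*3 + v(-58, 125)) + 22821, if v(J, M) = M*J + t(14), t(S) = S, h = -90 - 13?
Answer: 13317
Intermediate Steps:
h = -103
v(J, M) = 14 + J*M (v(J, M) = M*J + 14 = J*M + 14 = 14 + J*M)
l = -756 (l = (-284 - 369) - 103 = -653 - 103 = -756)
(l*3 + v(-58, 125)) + 22821 = (-756*3 + (14 - 58*125)) + 22821 = (-2268 + (14 - 7250)) + 22821 = (-2268 - 7236) + 22821 = -9504 + 22821 = 13317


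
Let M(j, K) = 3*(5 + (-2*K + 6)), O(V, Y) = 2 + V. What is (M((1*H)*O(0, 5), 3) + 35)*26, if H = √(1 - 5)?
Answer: 1300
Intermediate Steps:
H = 2*I (H = √(-4) = 2*I ≈ 2.0*I)
M(j, K) = 33 - 6*K (M(j, K) = 3*(5 + (6 - 2*K)) = 3*(11 - 2*K) = 33 - 6*K)
(M((1*H)*O(0, 5), 3) + 35)*26 = ((33 - 6*3) + 35)*26 = ((33 - 18) + 35)*26 = (15 + 35)*26 = 50*26 = 1300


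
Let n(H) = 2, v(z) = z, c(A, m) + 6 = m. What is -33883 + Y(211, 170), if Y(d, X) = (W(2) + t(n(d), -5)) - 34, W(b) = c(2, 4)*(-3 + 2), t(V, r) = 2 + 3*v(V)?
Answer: -33907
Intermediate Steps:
c(A, m) = -6 + m
t(V, r) = 2 + 3*V
W(b) = 2 (W(b) = (-6 + 4)*(-3 + 2) = -2*(-1) = 2)
Y(d, X) = -24 (Y(d, X) = (2 + (2 + 3*2)) - 34 = (2 + (2 + 6)) - 34 = (2 + 8) - 34 = 10 - 34 = -24)
-33883 + Y(211, 170) = -33883 - 24 = -33907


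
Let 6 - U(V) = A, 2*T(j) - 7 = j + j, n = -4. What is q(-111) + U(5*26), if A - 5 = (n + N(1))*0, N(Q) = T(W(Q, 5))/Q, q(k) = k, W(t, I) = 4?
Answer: -110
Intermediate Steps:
T(j) = 7/2 + j (T(j) = 7/2 + (j + j)/2 = 7/2 + (2*j)/2 = 7/2 + j)
N(Q) = 15/(2*Q) (N(Q) = (7/2 + 4)/Q = 15/(2*Q))
A = 5 (A = 5 + (-4 + (15/2)/1)*0 = 5 + (-4 + (15/2)*1)*0 = 5 + (-4 + 15/2)*0 = 5 + (7/2)*0 = 5 + 0 = 5)
U(V) = 1 (U(V) = 6 - 1*5 = 6 - 5 = 1)
q(-111) + U(5*26) = -111 + 1 = -110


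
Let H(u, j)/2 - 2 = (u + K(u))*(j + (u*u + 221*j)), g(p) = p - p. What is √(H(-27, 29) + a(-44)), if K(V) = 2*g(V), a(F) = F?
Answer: I*√387058 ≈ 622.14*I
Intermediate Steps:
g(p) = 0
K(V) = 0 (K(V) = 2*0 = 0)
H(u, j) = 4 + 2*u*(u² + 222*j) (H(u, j) = 4 + 2*((u + 0)*(j + (u*u + 221*j))) = 4 + 2*(u*(j + (u² + 221*j))) = 4 + 2*(u*(u² + 222*j)) = 4 + 2*u*(u² + 222*j))
√(H(-27, 29) + a(-44)) = √((4 + 2*(-27)³ + 444*29*(-27)) - 44) = √((4 + 2*(-19683) - 347652) - 44) = √((4 - 39366 - 347652) - 44) = √(-387014 - 44) = √(-387058) = I*√387058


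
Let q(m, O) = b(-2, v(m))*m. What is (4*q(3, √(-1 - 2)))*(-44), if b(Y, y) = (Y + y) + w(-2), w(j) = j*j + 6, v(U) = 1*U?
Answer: -5808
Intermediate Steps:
v(U) = U
w(j) = 6 + j² (w(j) = j² + 6 = 6 + j²)
b(Y, y) = 10 + Y + y (b(Y, y) = (Y + y) + (6 + (-2)²) = (Y + y) + (6 + 4) = (Y + y) + 10 = 10 + Y + y)
q(m, O) = m*(8 + m) (q(m, O) = (10 - 2 + m)*m = (8 + m)*m = m*(8 + m))
(4*q(3, √(-1 - 2)))*(-44) = (4*(3*(8 + 3)))*(-44) = (4*(3*11))*(-44) = (4*33)*(-44) = 132*(-44) = -5808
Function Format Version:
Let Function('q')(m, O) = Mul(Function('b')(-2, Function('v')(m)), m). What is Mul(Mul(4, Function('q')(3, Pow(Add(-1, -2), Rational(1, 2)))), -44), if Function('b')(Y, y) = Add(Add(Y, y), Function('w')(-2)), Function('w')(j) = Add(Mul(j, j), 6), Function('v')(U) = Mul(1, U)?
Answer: -5808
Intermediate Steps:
Function('v')(U) = U
Function('w')(j) = Add(6, Pow(j, 2)) (Function('w')(j) = Add(Pow(j, 2), 6) = Add(6, Pow(j, 2)))
Function('b')(Y, y) = Add(10, Y, y) (Function('b')(Y, y) = Add(Add(Y, y), Add(6, Pow(-2, 2))) = Add(Add(Y, y), Add(6, 4)) = Add(Add(Y, y), 10) = Add(10, Y, y))
Function('q')(m, O) = Mul(m, Add(8, m)) (Function('q')(m, O) = Mul(Add(10, -2, m), m) = Mul(Add(8, m), m) = Mul(m, Add(8, m)))
Mul(Mul(4, Function('q')(3, Pow(Add(-1, -2), Rational(1, 2)))), -44) = Mul(Mul(4, Mul(3, Add(8, 3))), -44) = Mul(Mul(4, Mul(3, 11)), -44) = Mul(Mul(4, 33), -44) = Mul(132, -44) = -5808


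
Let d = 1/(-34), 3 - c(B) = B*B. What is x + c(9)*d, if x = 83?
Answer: 1450/17 ≈ 85.294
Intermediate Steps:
c(B) = 3 - B² (c(B) = 3 - B*B = 3 - B²)
d = -1/34 ≈ -0.029412
x + c(9)*d = 83 + (3 - 1*9²)*(-1/34) = 83 + (3 - 1*81)*(-1/34) = 83 + (3 - 81)*(-1/34) = 83 - 78*(-1/34) = 83 + 39/17 = 1450/17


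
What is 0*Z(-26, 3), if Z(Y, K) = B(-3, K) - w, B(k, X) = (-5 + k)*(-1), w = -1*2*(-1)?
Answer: 0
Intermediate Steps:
w = 2 (w = -2*(-1) = 2)
B(k, X) = 5 - k
Z(Y, K) = 6 (Z(Y, K) = (5 - 1*(-3)) - 1*2 = (5 + 3) - 2 = 8 - 2 = 6)
0*Z(-26, 3) = 0*6 = 0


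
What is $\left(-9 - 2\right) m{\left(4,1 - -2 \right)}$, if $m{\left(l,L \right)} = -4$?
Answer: $44$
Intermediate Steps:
$\left(-9 - 2\right) m{\left(4,1 - -2 \right)} = \left(-9 - 2\right) \left(-4\right) = \left(-11\right) \left(-4\right) = 44$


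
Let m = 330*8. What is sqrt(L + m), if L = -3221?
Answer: I*sqrt(581) ≈ 24.104*I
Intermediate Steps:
m = 2640
sqrt(L + m) = sqrt(-3221 + 2640) = sqrt(-581) = I*sqrt(581)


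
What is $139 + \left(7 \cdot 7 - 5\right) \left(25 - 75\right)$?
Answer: $-2061$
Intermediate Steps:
$139 + \left(7 \cdot 7 - 5\right) \left(25 - 75\right) = 139 + \left(49 - 5\right) \left(-50\right) = 139 + 44 \left(-50\right) = 139 - 2200 = -2061$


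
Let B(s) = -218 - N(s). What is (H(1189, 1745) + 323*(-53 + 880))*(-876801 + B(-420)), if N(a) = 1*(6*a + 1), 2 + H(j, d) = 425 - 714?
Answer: -233342835000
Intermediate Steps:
H(j, d) = -291 (H(j, d) = -2 + (425 - 714) = -2 - 289 = -291)
N(a) = 1 + 6*a (N(a) = 1*(1 + 6*a) = 1 + 6*a)
B(s) = -219 - 6*s (B(s) = -218 - (1 + 6*s) = -218 + (-1 - 6*s) = -219 - 6*s)
(H(1189, 1745) + 323*(-53 + 880))*(-876801 + B(-420)) = (-291 + 323*(-53 + 880))*(-876801 + (-219 - 6*(-420))) = (-291 + 323*827)*(-876801 + (-219 + 2520)) = (-291 + 267121)*(-876801 + 2301) = 266830*(-874500) = -233342835000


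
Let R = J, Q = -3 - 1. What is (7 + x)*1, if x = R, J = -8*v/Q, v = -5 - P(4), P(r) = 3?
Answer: -9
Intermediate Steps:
Q = -4
v = -8 (v = -5 - 1*3 = -5 - 3 = -8)
J = -16 (J = -(-64)/(-4) = -(-64)*(-1)/4 = -8*2 = -16)
R = -16
x = -16
(7 + x)*1 = (7 - 16)*1 = -9*1 = -9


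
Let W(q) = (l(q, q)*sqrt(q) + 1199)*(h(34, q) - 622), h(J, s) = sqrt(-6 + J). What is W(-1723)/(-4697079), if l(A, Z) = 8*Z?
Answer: 745778/4697079 - 2398*sqrt(7)/4697079 - 8573648*I*sqrt(1723)/4697079 + 27568*I*sqrt(12061)/4697079 ≈ 0.15742 - 75.122*I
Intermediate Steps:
W(q) = (-622 + 2*sqrt(7))*(1199 + 8*q**(3/2)) (W(q) = ((8*q)*sqrt(q) + 1199)*(sqrt(-6 + 34) - 622) = (8*q**(3/2) + 1199)*(sqrt(28) - 622) = (1199 + 8*q**(3/2))*(2*sqrt(7) - 622) = (1199 + 8*q**(3/2))*(-622 + 2*sqrt(7)) = (-622 + 2*sqrt(7))*(1199 + 8*q**(3/2)))
W(-1723)/(-4697079) = (-745778 - (-8573648)*I*sqrt(1723) + 2398*sqrt(7) + 16*sqrt(7)*(-1723)**(3/2))/(-4697079) = (-745778 - (-8573648)*I*sqrt(1723) + 2398*sqrt(7) + 16*sqrt(7)*(-1723*I*sqrt(1723)))*(-1/4697079) = (-745778 + 8573648*I*sqrt(1723) + 2398*sqrt(7) - 27568*I*sqrt(12061))*(-1/4697079) = (-745778 + 2398*sqrt(7) - 27568*I*sqrt(12061) + 8573648*I*sqrt(1723))*(-1/4697079) = 745778/4697079 - 2398*sqrt(7)/4697079 - 8573648*I*sqrt(1723)/4697079 + 27568*I*sqrt(12061)/4697079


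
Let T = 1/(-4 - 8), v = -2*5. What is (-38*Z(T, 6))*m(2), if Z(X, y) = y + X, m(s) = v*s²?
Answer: 26980/3 ≈ 8993.3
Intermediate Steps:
v = -10
m(s) = -10*s²
T = -1/12 (T = 1/(-12) = -1/12 ≈ -0.083333)
Z(X, y) = X + y
(-38*Z(T, 6))*m(2) = (-38*(-1/12 + 6))*(-10*2²) = (-38*71/12)*(-10*4) = -1349/6*(-40) = 26980/3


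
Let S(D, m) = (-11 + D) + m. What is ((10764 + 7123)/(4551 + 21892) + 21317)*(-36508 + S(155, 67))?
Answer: -660023849466/853 ≈ -7.7377e+8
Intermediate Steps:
S(D, m) = -11 + D + m
((10764 + 7123)/(4551 + 21892) + 21317)*(-36508 + S(155, 67)) = ((10764 + 7123)/(4551 + 21892) + 21317)*(-36508 + (-11 + 155 + 67)) = (17887/26443 + 21317)*(-36508 + 211) = (17887*(1/26443) + 21317)*(-36297) = (577/853 + 21317)*(-36297) = (18183978/853)*(-36297) = -660023849466/853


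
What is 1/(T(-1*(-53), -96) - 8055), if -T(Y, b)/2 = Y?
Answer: -1/8161 ≈ -0.00012253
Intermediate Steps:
T(Y, b) = -2*Y
1/(T(-1*(-53), -96) - 8055) = 1/(-(-2)*(-53) - 8055) = 1/(-2*53 - 8055) = 1/(-106 - 8055) = 1/(-8161) = -1/8161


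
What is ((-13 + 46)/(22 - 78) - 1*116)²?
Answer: 42627841/3136 ≈ 13593.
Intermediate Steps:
((-13 + 46)/(22 - 78) - 1*116)² = (33/(-56) - 116)² = (33*(-1/56) - 116)² = (-33/56 - 116)² = (-6529/56)² = 42627841/3136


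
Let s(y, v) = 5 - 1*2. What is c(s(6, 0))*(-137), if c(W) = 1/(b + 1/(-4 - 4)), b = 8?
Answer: -1096/63 ≈ -17.397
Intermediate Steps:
s(y, v) = 3 (s(y, v) = 5 - 2 = 3)
c(W) = 8/63 (c(W) = 1/(8 + 1/(-4 - 4)) = 1/(8 + 1/(-8)) = 1/(8 - ⅛) = 1/(63/8) = 8/63)
c(s(6, 0))*(-137) = (8/63)*(-137) = -1096/63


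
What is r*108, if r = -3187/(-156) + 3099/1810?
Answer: 28133613/11765 ≈ 2391.3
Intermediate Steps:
r = 3125957/141180 (r = -3187*(-1/156) + 3099*(1/1810) = 3187/156 + 3099/1810 = 3125957/141180 ≈ 22.142)
r*108 = (3125957/141180)*108 = 28133613/11765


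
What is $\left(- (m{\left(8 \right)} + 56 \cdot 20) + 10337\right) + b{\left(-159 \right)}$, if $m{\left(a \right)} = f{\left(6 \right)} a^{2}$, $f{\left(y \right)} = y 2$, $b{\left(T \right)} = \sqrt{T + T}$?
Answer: $8449 + i \sqrt{318} \approx 8449.0 + 17.833 i$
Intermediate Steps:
$b{\left(T \right)} = \sqrt{2} \sqrt{T}$ ($b{\left(T \right)} = \sqrt{2 T} = \sqrt{2} \sqrt{T}$)
$f{\left(y \right)} = 2 y$
$m{\left(a \right)} = 12 a^{2}$ ($m{\left(a \right)} = 2 \cdot 6 a^{2} = 12 a^{2}$)
$\left(- (m{\left(8 \right)} + 56 \cdot 20) + 10337\right) + b{\left(-159 \right)} = \left(- (12 \cdot 8^{2} + 56 \cdot 20) + 10337\right) + \sqrt{2} \sqrt{-159} = \left(- (12 \cdot 64 + 1120) + 10337\right) + \sqrt{2} i \sqrt{159} = \left(- (768 + 1120) + 10337\right) + i \sqrt{318} = \left(\left(-1\right) 1888 + 10337\right) + i \sqrt{318} = \left(-1888 + 10337\right) + i \sqrt{318} = 8449 + i \sqrt{318}$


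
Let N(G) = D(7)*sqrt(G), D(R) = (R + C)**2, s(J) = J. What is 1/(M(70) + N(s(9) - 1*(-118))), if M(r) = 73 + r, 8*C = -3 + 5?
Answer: -36608/84589743 + 13456*sqrt(127)/84589743 ≈ 0.0013599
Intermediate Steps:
C = 1/4 (C = (-3 + 5)/8 = (1/8)*2 = 1/4 ≈ 0.25000)
D(R) = (1/4 + R)**2 (D(R) = (R + 1/4)**2 = (1/4 + R)**2)
N(G) = 841*sqrt(G)/16 (N(G) = ((1 + 4*7)**2/16)*sqrt(G) = ((1 + 28)**2/16)*sqrt(G) = ((1/16)*29**2)*sqrt(G) = ((1/16)*841)*sqrt(G) = 841*sqrt(G)/16)
1/(M(70) + N(s(9) - 1*(-118))) = 1/((73 + 70) + 841*sqrt(9 - 1*(-118))/16) = 1/(143 + 841*sqrt(9 + 118)/16) = 1/(143 + 841*sqrt(127)/16)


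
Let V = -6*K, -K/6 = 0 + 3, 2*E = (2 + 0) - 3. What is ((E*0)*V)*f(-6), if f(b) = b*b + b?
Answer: 0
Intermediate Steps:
E = -1/2 (E = ((2 + 0) - 3)/2 = (2 - 3)/2 = (1/2)*(-1) = -1/2 ≈ -0.50000)
K = -18 (K = -6*(0 + 3) = -6*3 = -18)
f(b) = b + b**2 (f(b) = b**2 + b = b + b**2)
V = 108 (V = -6*(-18) = 108)
((E*0)*V)*f(-6) = (-1/2*0*108)*(-6*(1 - 6)) = (0*108)*(-6*(-5)) = 0*30 = 0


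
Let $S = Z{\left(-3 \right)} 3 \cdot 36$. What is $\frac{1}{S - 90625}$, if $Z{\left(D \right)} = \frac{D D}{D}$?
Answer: $- \frac{1}{90949} \approx -1.0995 \cdot 10^{-5}$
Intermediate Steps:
$Z{\left(D \right)} = D$ ($Z{\left(D \right)} = \frac{D^{2}}{D} = D$)
$S = -324$ ($S = \left(-3\right) 3 \cdot 36 = \left(-9\right) 36 = -324$)
$\frac{1}{S - 90625} = \frac{1}{-324 - 90625} = \frac{1}{-90949} = - \frac{1}{90949}$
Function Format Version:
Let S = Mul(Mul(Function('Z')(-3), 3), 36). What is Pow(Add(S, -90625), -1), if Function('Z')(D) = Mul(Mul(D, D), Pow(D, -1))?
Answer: Rational(-1, 90949) ≈ -1.0995e-5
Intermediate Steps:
Function('Z')(D) = D (Function('Z')(D) = Mul(Pow(D, 2), Pow(D, -1)) = D)
S = -324 (S = Mul(Mul(-3, 3), 36) = Mul(-9, 36) = -324)
Pow(Add(S, -90625), -1) = Pow(Add(-324, -90625), -1) = Pow(-90949, -1) = Rational(-1, 90949)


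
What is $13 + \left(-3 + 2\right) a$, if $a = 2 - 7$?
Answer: $18$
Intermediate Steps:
$a = -5$ ($a = 2 - 7 = -5$)
$13 + \left(-3 + 2\right) a = 13 + \left(-3 + 2\right) \left(-5\right) = 13 - -5 = 13 + 5 = 18$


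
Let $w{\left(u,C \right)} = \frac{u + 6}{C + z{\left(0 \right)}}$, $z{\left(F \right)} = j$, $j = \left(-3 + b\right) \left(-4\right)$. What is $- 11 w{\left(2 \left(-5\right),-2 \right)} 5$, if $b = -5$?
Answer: $\frac{22}{3} \approx 7.3333$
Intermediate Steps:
$j = 32$ ($j = \left(-3 - 5\right) \left(-4\right) = \left(-8\right) \left(-4\right) = 32$)
$z{\left(F \right)} = 32$
$w{\left(u,C \right)} = \frac{6 + u}{32 + C}$ ($w{\left(u,C \right)} = \frac{u + 6}{C + 32} = \frac{6 + u}{32 + C}$)
$- 11 w{\left(2 \left(-5\right),-2 \right)} 5 = - 11 \frac{6 + 2 \left(-5\right)}{32 - 2} \cdot 5 = - 11 \frac{6 - 10}{30} \cdot 5 = - 11 \cdot \frac{1}{30} \left(-4\right) 5 = \left(-11\right) \left(- \frac{2}{15}\right) 5 = \frac{22}{15} \cdot 5 = \frac{22}{3}$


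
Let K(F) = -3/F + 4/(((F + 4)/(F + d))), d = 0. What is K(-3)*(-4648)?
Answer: 51128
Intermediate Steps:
K(F) = -3/F + 4*F/(4 + F) (K(F) = -3/F + 4/(((F + 4)/(F + 0))) = -3/F + 4/(((4 + F)/F)) = -3/F + 4*(F/(4 + F)) = -3/F + 4*F/(4 + F))
K(-3)*(-4648) = ((-12 - 3*(-3) + 4*(-3)²)/((-3)*(4 - 3)))*(-4648) = -⅓*(-12 + 9 + 4*9)/1*(-4648) = -⅓*1*(-12 + 9 + 36)*(-4648) = -⅓*1*33*(-4648) = -11*(-4648) = 51128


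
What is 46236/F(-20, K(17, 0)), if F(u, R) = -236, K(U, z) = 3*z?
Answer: -11559/59 ≈ -195.92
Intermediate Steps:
46236/F(-20, K(17, 0)) = 46236/(-236) = 46236*(-1/236) = -11559/59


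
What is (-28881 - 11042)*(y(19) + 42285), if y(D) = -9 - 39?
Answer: -1686227751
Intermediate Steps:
y(D) = -48
(-28881 - 11042)*(y(19) + 42285) = (-28881 - 11042)*(-48 + 42285) = -39923*42237 = -1686227751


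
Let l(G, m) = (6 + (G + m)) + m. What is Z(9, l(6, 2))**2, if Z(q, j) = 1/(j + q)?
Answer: 1/625 ≈ 0.0016000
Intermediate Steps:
l(G, m) = 6 + G + 2*m (l(G, m) = (6 + G + m) + m = 6 + G + 2*m)
Z(9, l(6, 2))**2 = (1/((6 + 6 + 2*2) + 9))**2 = (1/((6 + 6 + 4) + 9))**2 = (1/(16 + 9))**2 = (1/25)**2 = 1/625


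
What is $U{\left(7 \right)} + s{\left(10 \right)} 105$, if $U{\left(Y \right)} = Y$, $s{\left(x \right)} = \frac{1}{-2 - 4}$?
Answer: $- \frac{21}{2} \approx -10.5$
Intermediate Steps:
$s{\left(x \right)} = - \frac{1}{6}$ ($s{\left(x \right)} = \frac{1}{-6} = - \frac{1}{6}$)
$U{\left(7 \right)} + s{\left(10 \right)} 105 = 7 - \frac{35}{2} = - \frac{21}{2}$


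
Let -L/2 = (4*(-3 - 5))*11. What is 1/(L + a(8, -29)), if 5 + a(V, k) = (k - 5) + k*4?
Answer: 1/549 ≈ 0.0018215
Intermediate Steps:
a(V, k) = -10 + 5*k (a(V, k) = -5 + ((k - 5) + k*4) = -5 + ((-5 + k) + 4*k) = -5 + (-5 + 5*k) = -10 + 5*k)
L = 704 (L = -2*4*(-3 - 5)*11 = -2*4*(-8)*11 = -(-64)*11 = -2*(-352) = 704)
1/(L + a(8, -29)) = 1/(704 + (-10 + 5*(-29))) = 1/(704 + (-10 - 145)) = 1/(704 - 155) = 1/549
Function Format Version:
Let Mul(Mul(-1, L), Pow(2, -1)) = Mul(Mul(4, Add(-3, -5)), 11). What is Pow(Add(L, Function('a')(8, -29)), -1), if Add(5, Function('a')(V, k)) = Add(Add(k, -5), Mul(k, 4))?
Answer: Rational(1, 549) ≈ 0.0018215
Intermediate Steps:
Function('a')(V, k) = Add(-10, Mul(5, k)) (Function('a')(V, k) = Add(-5, Add(Add(k, -5), Mul(k, 4))) = Add(-5, Add(Add(-5, k), Mul(4, k))) = Add(-5, Add(-5, Mul(5, k))) = Add(-10, Mul(5, k)))
L = 704 (L = Mul(-2, Mul(Mul(4, Add(-3, -5)), 11)) = Mul(-2, Mul(Mul(4, -8), 11)) = Mul(-2, Mul(-32, 11)) = Mul(-2, -352) = 704)
Pow(Add(L, Function('a')(8, -29)), -1) = Pow(Add(704, Add(-10, Mul(5, -29))), -1) = Pow(Add(704, Add(-10, -145)), -1) = Pow(Add(704, -155), -1) = Pow(549, -1) = Rational(1, 549)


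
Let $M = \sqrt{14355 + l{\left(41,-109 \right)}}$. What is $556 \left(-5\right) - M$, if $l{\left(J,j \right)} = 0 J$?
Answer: $-2780 - 3 \sqrt{1595} \approx -2899.8$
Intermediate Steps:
$l{\left(J,j \right)} = 0$
$M = 3 \sqrt{1595}$ ($M = \sqrt{14355 + 0} = \sqrt{14355} = 3 \sqrt{1595} \approx 119.81$)
$556 \left(-5\right) - M = 556 \left(-5\right) - 3 \sqrt{1595} = -2780 - 3 \sqrt{1595}$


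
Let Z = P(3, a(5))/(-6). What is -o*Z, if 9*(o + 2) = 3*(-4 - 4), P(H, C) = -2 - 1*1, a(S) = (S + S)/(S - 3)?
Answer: 7/3 ≈ 2.3333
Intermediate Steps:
a(S) = 2*S/(-3 + S) (a(S) = (2*S)/(-3 + S) = 2*S/(-3 + S))
P(H, C) = -3 (P(H, C) = -2 - 1 = -3)
o = -14/3 (o = -2 + (3*(-4 - 4))/9 = -2 + (3*(-8))/9 = -2 + (1/9)*(-24) = -2 - 8/3 = -14/3 ≈ -4.6667)
Z = 1/2 (Z = -3/(-6) = -3*(-1/6) = 1/2 ≈ 0.50000)
-o*Z = -(-14)/(3*2) = -1*(-7/3) = 7/3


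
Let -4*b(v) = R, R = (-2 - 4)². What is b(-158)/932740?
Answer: -9/932740 ≈ -9.6490e-6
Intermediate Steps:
R = 36 (R = (-6)² = 36)
b(v) = -9 (b(v) = -¼*36 = -9)
b(-158)/932740 = -9/932740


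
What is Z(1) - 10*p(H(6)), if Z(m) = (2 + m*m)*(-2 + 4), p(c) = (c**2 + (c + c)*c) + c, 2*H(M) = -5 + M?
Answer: -13/2 ≈ -6.5000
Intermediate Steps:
H(M) = -5/2 + M/2 (H(M) = (-5 + M)/2 = -5/2 + M/2)
p(c) = c + 3*c**2 (p(c) = (c**2 + (2*c)*c) + c = (c**2 + 2*c**2) + c = 3*c**2 + c = c + 3*c**2)
Z(m) = 4 + 2*m**2 (Z(m) = (2 + m**2)*2 = 4 + 2*m**2)
Z(1) - 10*p(H(6)) = (4 + 2*1**2) - 10*(-5/2 + (1/2)*6)*(1 + 3*(-5/2 + (1/2)*6)) = (4 + 2*1) - 10*(-5/2 + 3)*(1 + 3*(-5/2 + 3)) = (4 + 2) - 5*(1 + 3*(1/2)) = 6 - 5*(1 + 3/2) = 6 - 5*5/2 = 6 - 10*5/4 = 6 - 25/2 = -13/2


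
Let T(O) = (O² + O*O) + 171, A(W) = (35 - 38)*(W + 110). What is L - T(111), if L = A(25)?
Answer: -25218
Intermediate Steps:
A(W) = -330 - 3*W (A(W) = -3*(110 + W) = -330 - 3*W)
L = -405 (L = -330 - 3*25 = -330 - 75 = -405)
T(O) = 171 + 2*O² (T(O) = (O² + O²) + 171 = 2*O² + 171 = 171 + 2*O²)
L - T(111) = -405 - (171 + 2*111²) = -405 - (171 + 2*12321) = -405 - (171 + 24642) = -405 - 1*24813 = -405 - 24813 = -25218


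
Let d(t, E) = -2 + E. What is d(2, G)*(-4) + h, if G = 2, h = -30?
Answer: -30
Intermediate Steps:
d(2, G)*(-4) + h = (-2 + 2)*(-4) - 30 = 0*(-4) - 30 = 0 - 30 = -30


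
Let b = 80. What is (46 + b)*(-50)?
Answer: -6300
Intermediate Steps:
(46 + b)*(-50) = (46 + 80)*(-50) = 126*(-50) = -6300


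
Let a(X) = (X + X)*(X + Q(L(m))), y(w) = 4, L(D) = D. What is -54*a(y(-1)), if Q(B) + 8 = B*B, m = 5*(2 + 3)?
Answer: -268272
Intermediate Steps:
m = 25 (m = 5*5 = 25)
Q(B) = -8 + B² (Q(B) = -8 + B*B = -8 + B²)
a(X) = 2*X*(617 + X) (a(X) = (X + X)*(X + (-8 + 25²)) = (2*X)*(X + (-8 + 625)) = (2*X)*(X + 617) = (2*X)*(617 + X) = 2*X*(617 + X))
-54*a(y(-1)) = -108*4*(617 + 4) = -108*4*621 = -54*4968 = -268272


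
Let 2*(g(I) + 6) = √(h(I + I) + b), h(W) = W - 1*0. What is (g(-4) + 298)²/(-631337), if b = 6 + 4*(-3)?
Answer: -(584 + I*√14)²/2525348 ≈ -0.13505 - 0.0017306*I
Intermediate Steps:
h(W) = W (h(W) = W + 0 = W)
b = -6 (b = 6 - 12 = -6)
g(I) = -6 + √(-6 + 2*I)/2 (g(I) = -6 + √((I + I) - 6)/2 = -6 + √(2*I - 6)/2 = -6 + √(-6 + 2*I)/2)
(g(-4) + 298)²/(-631337) = ((-6 + √(-6 + 2*(-4))/2) + 298)²/(-631337) = ((-6 + √(-6 - 8)/2) + 298)²*(-1/631337) = ((-6 + √(-14)/2) + 298)²*(-1/631337) = ((-6 + (I*√14)/2) + 298)²*(-1/631337) = ((-6 + I*√14/2) + 298)²*(-1/631337) = (292 + I*√14/2)²*(-1/631337) = -(292 + I*√14/2)²/631337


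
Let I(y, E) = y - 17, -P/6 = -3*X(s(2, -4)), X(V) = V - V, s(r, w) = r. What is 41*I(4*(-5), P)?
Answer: -1517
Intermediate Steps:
X(V) = 0
P = 0 (P = -(-18)*0 = -6*0 = 0)
I(y, E) = -17 + y
41*I(4*(-5), P) = 41*(-17 + 4*(-5)) = 41*(-17 - 20) = 41*(-37) = -1517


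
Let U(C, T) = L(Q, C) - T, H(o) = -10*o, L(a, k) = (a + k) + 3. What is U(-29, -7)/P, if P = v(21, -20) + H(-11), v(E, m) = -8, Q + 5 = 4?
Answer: -10/51 ≈ -0.19608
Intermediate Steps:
Q = -1 (Q = -5 + 4 = -1)
L(a, k) = 3 + a + k
P = 102 (P = -8 - 10*(-11) = -8 + 110 = 102)
U(C, T) = 2 + C - T (U(C, T) = (3 - 1 + C) - T = (2 + C) - T = 2 + C - T)
U(-29, -7)/P = (2 - 29 - 1*(-7))/102 = (2 - 29 + 7)*(1/102) = -20*1/102 = -10/51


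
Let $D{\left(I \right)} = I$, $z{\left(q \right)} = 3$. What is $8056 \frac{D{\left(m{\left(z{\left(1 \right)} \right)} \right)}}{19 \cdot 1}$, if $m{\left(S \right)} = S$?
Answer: $1272$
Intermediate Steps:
$8056 \frac{D{\left(m{\left(z{\left(1 \right)} \right)} \right)}}{19 \cdot 1} = 8056 \frac{3}{19 \cdot 1} = 8056 \cdot \frac{3}{19} = 1272$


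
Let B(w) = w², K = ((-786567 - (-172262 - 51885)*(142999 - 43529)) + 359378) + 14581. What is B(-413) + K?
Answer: 22295660051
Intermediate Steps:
K = 22295489482 (K = ((-786567 - (-224147)*99470) + 359378) + 14581 = ((-786567 - 1*(-22295902090)) + 359378) + 14581 = ((-786567 + 22295902090) + 359378) + 14581 = (22295115523 + 359378) + 14581 = 22295474901 + 14581 = 22295489482)
B(-413) + K = (-413)² + 22295489482 = 170569 + 22295489482 = 22295660051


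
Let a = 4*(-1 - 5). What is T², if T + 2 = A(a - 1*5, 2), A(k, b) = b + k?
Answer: 841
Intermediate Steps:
a = -24 (a = 4*(-6) = -24)
T = -29 (T = -2 + (2 + (-24 - 1*5)) = -2 + (2 + (-24 - 5)) = -2 + (2 - 29) = -2 - 27 = -29)
T² = (-29)² = 841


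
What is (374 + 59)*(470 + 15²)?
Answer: 300935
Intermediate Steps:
(374 + 59)*(470 + 15²) = 433*(470 + 225) = 433*695 = 300935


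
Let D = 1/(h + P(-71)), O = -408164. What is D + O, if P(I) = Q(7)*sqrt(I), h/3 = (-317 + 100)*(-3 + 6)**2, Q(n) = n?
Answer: -2001832175557/4904480 - I*sqrt(71)/4904480 ≈ -4.0816e+5 - 1.7181e-6*I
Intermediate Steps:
h = -5859 (h = 3*((-317 + 100)*(-3 + 6)**2) = 3*(-217*3**2) = 3*(-217*9) = 3*(-1953) = -5859)
P(I) = 7*sqrt(I)
D = 1/(-5859 + 7*I*sqrt(71)) (D = 1/(-5859 + 7*sqrt(-71)) = 1/(-5859 + 7*(I*sqrt(71))) = 1/(-5859 + 7*I*sqrt(71)) ≈ -0.00017066 - 1.718e-6*I)
D + O = (-837/4904480 - I*sqrt(71)/4904480) - 408164 = -2001832175557/4904480 - I*sqrt(71)/4904480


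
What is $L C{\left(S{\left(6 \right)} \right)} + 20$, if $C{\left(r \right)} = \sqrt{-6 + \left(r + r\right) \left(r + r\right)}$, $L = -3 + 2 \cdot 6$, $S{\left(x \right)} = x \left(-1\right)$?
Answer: $20 + 9 \sqrt{138} \approx 125.73$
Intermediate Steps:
$S{\left(x \right)} = - x$
$L = 9$ ($L = -3 + 12 = 9$)
$C{\left(r \right)} = \sqrt{-6 + 4 r^{2}}$ ($C{\left(r \right)} = \sqrt{-6 + 2 r 2 r} = \sqrt{-6 + 4 r^{2}}$)
$L C{\left(S{\left(6 \right)} \right)} + 20 = 9 \sqrt{-6 + 4 \left(\left(-1\right) 6\right)^{2}} + 20 = 9 \sqrt{-6 + 4 \left(-6\right)^{2}} + 20 = 9 \sqrt{-6 + 4 \cdot 36} + 20 = 9 \sqrt{-6 + 144} + 20 = 9 \sqrt{138} + 20 = 20 + 9 \sqrt{138}$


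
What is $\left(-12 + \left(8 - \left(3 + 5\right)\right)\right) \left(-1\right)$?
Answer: $12$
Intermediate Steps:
$\left(-12 + \left(8 - \left(3 + 5\right)\right)\right) \left(-1\right) = \left(-12 + \left(8 - 8\right)\right) \left(-1\right) = \left(-12 + 0\right) \left(-1\right) = \left(-12\right) \left(-1\right) = 12$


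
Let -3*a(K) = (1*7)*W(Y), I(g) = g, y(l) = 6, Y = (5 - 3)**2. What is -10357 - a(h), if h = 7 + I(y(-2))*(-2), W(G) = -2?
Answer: -31085/3 ≈ -10362.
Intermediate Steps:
Y = 4 (Y = 2**2 = 4)
h = -5 (h = 7 + 6*(-2) = 7 - 12 = -5)
a(K) = 14/3 (a(K) = -1*7*(-2)/3 = -7*(-2)/3 = -1/3*(-14) = 14/3)
-10357 - a(h) = -10357 - 1*14/3 = -10357 - 14/3 = -31085/3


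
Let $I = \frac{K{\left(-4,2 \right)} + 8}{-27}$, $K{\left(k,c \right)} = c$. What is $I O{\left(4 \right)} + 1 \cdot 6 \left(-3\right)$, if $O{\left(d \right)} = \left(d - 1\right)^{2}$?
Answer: $- \frac{64}{3} \approx -21.333$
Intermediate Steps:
$O{\left(d \right)} = \left(-1 + d\right)^{2}$
$I = - \frac{10}{27}$ ($I = \frac{2 + 8}{-27} = 10 \left(- \frac{1}{27}\right) = - \frac{10}{27} \approx -0.37037$)
$I O{\left(4 \right)} + 1 \cdot 6 \left(-3\right) = - \frac{10 \left(-1 + 4\right)^{2}}{27} + 1 \cdot 6 \left(-3\right) = - \frac{10 \cdot 3^{2}}{27} + 6 \left(-3\right) = \left(- \frac{10}{27}\right) 9 - 18 = - \frac{10}{3} - 18 = - \frac{64}{3}$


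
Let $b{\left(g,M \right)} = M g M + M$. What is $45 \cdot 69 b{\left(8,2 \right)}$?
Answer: $105570$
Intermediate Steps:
$b{\left(g,M \right)} = M + g M^{2}$ ($b{\left(g,M \right)} = g M^{2} + M = M + g M^{2}$)
$45 \cdot 69 b{\left(8,2 \right)} = 45 \cdot 69 \cdot 2 \left(1 + 2 \cdot 8\right) = 3105 \cdot 2 \left(1 + 16\right) = 3105 \cdot 2 \cdot 17 = 3105 \cdot 34 = 105570$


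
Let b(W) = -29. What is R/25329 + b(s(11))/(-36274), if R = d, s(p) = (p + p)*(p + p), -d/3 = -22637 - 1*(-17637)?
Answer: 181614847/306261382 ≈ 0.59301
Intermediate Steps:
d = 15000 (d = -3*(-22637 - 1*(-17637)) = -3*(-22637 + 17637) = -3*(-5000) = 15000)
s(p) = 4*p² (s(p) = (2*p)*(2*p) = 4*p²)
R = 15000
R/25329 + b(s(11))/(-36274) = 15000/25329 - 29/(-36274) = 15000*(1/25329) - 29*(-1/36274) = 5000/8443 + 29/36274 = 181614847/306261382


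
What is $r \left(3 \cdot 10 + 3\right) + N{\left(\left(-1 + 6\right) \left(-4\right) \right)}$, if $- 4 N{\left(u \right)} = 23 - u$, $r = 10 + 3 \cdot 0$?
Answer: $\frac{1277}{4} \approx 319.25$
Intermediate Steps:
$r = 10$ ($r = 10 + 0 = 10$)
$N{\left(u \right)} = - \frac{23}{4} + \frac{u}{4}$ ($N{\left(u \right)} = - \frac{23 - u}{4} = - \frac{23}{4} + \frac{u}{4}$)
$r \left(3 \cdot 10 + 3\right) + N{\left(\left(-1 + 6\right) \left(-4\right) \right)} = 10 \left(3 \cdot 10 + 3\right) - \left(\frac{23}{4} - \frac{\left(-1 + 6\right) \left(-4\right)}{4}\right) = 10 \left(30 + 3\right) - \left(\frac{23}{4} - \frac{5 \left(-4\right)}{4}\right) = 10 \cdot 33 + \left(- \frac{23}{4} + \frac{1}{4} \left(-20\right)\right) = 330 - \frac{43}{4} = \frac{1277}{4}$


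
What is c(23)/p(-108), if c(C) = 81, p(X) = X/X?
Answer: 81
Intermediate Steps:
p(X) = 1
c(23)/p(-108) = 81/1 = 81*1 = 81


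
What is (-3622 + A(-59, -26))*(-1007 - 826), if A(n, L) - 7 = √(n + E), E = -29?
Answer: 6626295 - 3666*I*√22 ≈ 6.6263e+6 - 17195.0*I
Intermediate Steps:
A(n, L) = 7 + √(-29 + n) (A(n, L) = 7 + √(n - 29) = 7 + √(-29 + n))
(-3622 + A(-59, -26))*(-1007 - 826) = (-3622 + (7 + √(-29 - 59)))*(-1007 - 826) = (-3622 + (7 + √(-88)))*(-1833) = (-3622 + (7 + 2*I*√22))*(-1833) = (-3615 + 2*I*√22)*(-1833) = 6626295 - 3666*I*√22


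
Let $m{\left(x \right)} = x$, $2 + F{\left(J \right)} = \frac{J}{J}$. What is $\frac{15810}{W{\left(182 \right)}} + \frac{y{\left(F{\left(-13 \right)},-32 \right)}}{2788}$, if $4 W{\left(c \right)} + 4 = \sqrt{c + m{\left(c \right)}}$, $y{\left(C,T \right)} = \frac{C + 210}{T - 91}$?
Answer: $\frac{7228831859}{9944796} + \frac{10540 \sqrt{91}}{29} \approx 4194.0$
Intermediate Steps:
$F{\left(J \right)} = -1$ ($F{\left(J \right)} = -2 + \frac{J}{J} = -2 + 1 = -1$)
$y{\left(C,T \right)} = \frac{210 + C}{-91 + T}$
$W{\left(c \right)} = -1 + \frac{\sqrt{2} \sqrt{c}}{4}$ ($W{\left(c \right)} = -1 + \frac{\sqrt{c + c}}{4} = -1 + \frac{\sqrt{2 c}}{4} = -1 + \frac{\sqrt{2} \sqrt{c}}{4}$)
$\frac{15810}{W{\left(182 \right)}} + \frac{y{\left(F{\left(-13 \right)},-32 \right)}}{2788} = \frac{15810}{-1 + \frac{\sqrt{2} \sqrt{182}}{4}} + \frac{\frac{1}{-91 - 32} \left(210 - 1\right)}{2788} = \frac{15810}{-1 + \frac{\sqrt{91}}{2}} + \frac{1}{-123} \cdot 209 \cdot \frac{1}{2788} = \frac{15810}{-1 + \frac{\sqrt{91}}{2}} + \left(- \frac{1}{123}\right) 209 \cdot \frac{1}{2788} = \frac{15810}{-1 + \frac{\sqrt{91}}{2}} - \frac{209}{342924} = - \frac{209}{342924} + \frac{15810}{-1 + \frac{\sqrt{91}}{2}}$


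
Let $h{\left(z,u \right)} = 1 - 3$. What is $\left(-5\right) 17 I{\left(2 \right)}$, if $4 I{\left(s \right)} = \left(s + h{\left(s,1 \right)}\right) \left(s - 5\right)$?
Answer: $0$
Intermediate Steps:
$h{\left(z,u \right)} = -2$
$I{\left(s \right)} = \frac{\left(-5 + s\right) \left(-2 + s\right)}{4}$ ($I{\left(s \right)} = \frac{\left(s - 2\right) \left(s - 5\right)}{4} = \frac{\left(-2 + s\right) \left(-5 + s\right)}{4} = \frac{\left(-5 + s\right) \left(-2 + s\right)}{4}$)
$\left(-5\right) 17 I{\left(2 \right)} = \left(-5\right) 17 \left(\frac{5}{2} - \frac{7}{2} + \frac{2^{2}}{4}\right) = - 85 \left(\frac{5}{2} - \frac{7}{2} + \frac{1}{4} \cdot 4\right) = - 85 \left(\frac{5}{2} - \frac{7}{2} + 1\right) = \left(-85\right) 0 = 0$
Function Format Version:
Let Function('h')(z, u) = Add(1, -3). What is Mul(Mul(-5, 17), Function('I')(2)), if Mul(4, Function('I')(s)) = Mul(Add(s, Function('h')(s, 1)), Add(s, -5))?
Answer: 0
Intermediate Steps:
Function('h')(z, u) = -2
Function('I')(s) = Mul(Rational(1, 4), Add(-5, s), Add(-2, s)) (Function('I')(s) = Mul(Rational(1, 4), Mul(Add(s, -2), Add(s, -5))) = Mul(Rational(1, 4), Mul(Add(-2, s), Add(-5, s))) = Mul(Rational(1, 4), Mul(Add(-5, s), Add(-2, s))) = Mul(Rational(1, 4), Add(-5, s), Add(-2, s)))
Mul(Mul(-5, 17), Function('I')(2)) = Mul(Mul(-5, 17), Add(Rational(5, 2), Mul(Rational(-7, 4), 2), Mul(Rational(1, 4), Pow(2, 2)))) = Mul(-85, Add(Rational(5, 2), Rational(-7, 2), Mul(Rational(1, 4), 4))) = Mul(-85, Add(Rational(5, 2), Rational(-7, 2), 1)) = Mul(-85, 0) = 0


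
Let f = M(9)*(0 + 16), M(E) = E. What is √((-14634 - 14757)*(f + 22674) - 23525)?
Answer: I*√670667363 ≈ 25897.0*I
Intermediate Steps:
f = 144 (f = 9*(0 + 16) = 9*16 = 144)
√((-14634 - 14757)*(f + 22674) - 23525) = √((-14634 - 14757)*(144 + 22674) - 23525) = √(-29391*22818 - 23525) = √(-670643838 - 23525) = √(-670667363) = I*√670667363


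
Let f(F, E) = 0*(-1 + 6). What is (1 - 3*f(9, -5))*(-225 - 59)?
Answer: -284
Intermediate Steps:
f(F, E) = 0 (f(F, E) = 0*5 = 0)
(1 - 3*f(9, -5))*(-225 - 59) = (1 - 3*0)*(-225 - 59) = (1 + 0)*(-284) = 1*(-284) = -284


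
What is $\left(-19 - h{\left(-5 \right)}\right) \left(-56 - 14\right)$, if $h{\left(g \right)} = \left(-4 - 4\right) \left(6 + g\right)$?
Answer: $770$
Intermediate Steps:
$h{\left(g \right)} = -48 - 8 g$ ($h{\left(g \right)} = - 8 \left(6 + g\right) = -48 - 8 g$)
$\left(-19 - h{\left(-5 \right)}\right) \left(-56 - 14\right) = \left(-19 - \left(-48 - -40\right)\right) \left(-56 - 14\right) = \left(-19 - \left(-48 + 40\right)\right) \left(-70\right) = \left(-19 - -8\right) \left(-70\right) = \left(-19 + 8\right) \left(-70\right) = \left(-11\right) \left(-70\right) = 770$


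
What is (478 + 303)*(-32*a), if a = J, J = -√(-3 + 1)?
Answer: 24992*I*√2 ≈ 35344.0*I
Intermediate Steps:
J = -I*√2 (J = -√(-2) = -I*√2 ≈ -1.4142*I)
a = -I*√2 ≈ -1.4142*I
(478 + 303)*(-32*a) = (478 + 303)*(-(-32)*I*√2) = 781*(32*I*√2) = 24992*I*√2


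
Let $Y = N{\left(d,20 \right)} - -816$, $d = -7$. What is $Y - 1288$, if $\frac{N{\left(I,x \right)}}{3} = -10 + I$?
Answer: $-523$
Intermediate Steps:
$N{\left(I,x \right)} = -30 + 3 I$ ($N{\left(I,x \right)} = 3 \left(-10 + I\right) = -30 + 3 I$)
$Y = 765$ ($Y = \left(-30 + 3 \left(-7\right)\right) - -816 = \left(-30 - 21\right) + 816 = -51 + 816 = 765$)
$Y - 1288 = 765 - 1288 = -523$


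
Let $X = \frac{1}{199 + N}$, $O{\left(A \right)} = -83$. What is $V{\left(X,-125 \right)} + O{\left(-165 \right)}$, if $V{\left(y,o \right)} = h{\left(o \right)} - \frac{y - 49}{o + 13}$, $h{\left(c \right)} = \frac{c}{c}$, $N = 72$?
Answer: $- \frac{1251071}{15176} \approx -82.438$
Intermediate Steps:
$X = \frac{1}{271}$ ($X = \frac{1}{199 + 72} = \frac{1}{271} \approx 0.00369$)
$h{\left(c \right)} = 1$
$V{\left(y,o \right)} = 1 - \frac{-49 + y}{13 + o}$ ($V{\left(y,o \right)} = 1 - \frac{y - 49}{o + 13} = 1 - \frac{-49 + y}{13 + o}$)
$V{\left(X,-125 \right)} + O{\left(-165 \right)} = \frac{62 - 125 - \frac{1}{271}}{13 - 125} - 83 = \frac{62 - 125 - \frac{1}{271}}{-112} - 83 = \left(- \frac{1}{112}\right) \left(- \frac{17074}{271}\right) - 83 = \frac{8537}{15176} - 83 = - \frac{1251071}{15176}$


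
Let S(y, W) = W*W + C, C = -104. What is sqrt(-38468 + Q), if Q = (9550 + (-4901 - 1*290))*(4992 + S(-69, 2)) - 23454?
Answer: sqrt(21262306) ≈ 4611.1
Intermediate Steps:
S(y, W) = -104 + W**2 (S(y, W) = W*W - 104 = W**2 - 104 = -104 + W**2)
Q = 21300774 (Q = (9550 + (-4901 - 1*290))*(4992 + (-104 + 2**2)) - 23454 = (9550 + (-4901 - 290))*(4992 + (-104 + 4)) - 23454 = (9550 - 5191)*(4992 - 100) - 23454 = 4359*4892 - 23454 = 21324228 - 23454 = 21300774)
sqrt(-38468 + Q) = sqrt(-38468 + 21300774) = sqrt(21262306)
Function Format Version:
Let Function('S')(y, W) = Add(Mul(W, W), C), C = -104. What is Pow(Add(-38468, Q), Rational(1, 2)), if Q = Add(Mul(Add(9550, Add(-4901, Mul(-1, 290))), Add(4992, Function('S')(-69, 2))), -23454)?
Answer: Pow(21262306, Rational(1, 2)) ≈ 4611.1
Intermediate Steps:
Function('S')(y, W) = Add(-104, Pow(W, 2)) (Function('S')(y, W) = Add(Mul(W, W), -104) = Add(Pow(W, 2), -104) = Add(-104, Pow(W, 2)))
Q = 21300774 (Q = Add(Mul(Add(9550, Add(-4901, Mul(-1, 290))), Add(4992, Add(-104, Pow(2, 2)))), -23454) = Add(Mul(Add(9550, Add(-4901, -290)), Add(4992, Add(-104, 4))), -23454) = Add(Mul(Add(9550, -5191), Add(4992, -100)), -23454) = Add(Mul(4359, 4892), -23454) = Add(21324228, -23454) = 21300774)
Pow(Add(-38468, Q), Rational(1, 2)) = Pow(Add(-38468, 21300774), Rational(1, 2)) = Pow(21262306, Rational(1, 2))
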